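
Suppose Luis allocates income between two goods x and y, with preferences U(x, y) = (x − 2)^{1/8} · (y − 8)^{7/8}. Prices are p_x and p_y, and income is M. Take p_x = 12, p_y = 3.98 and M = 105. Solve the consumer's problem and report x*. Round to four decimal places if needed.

Let x' = x−2, y' = y−8. MRS = (1/7)·y'/x' = p_x/p_y.
Substituting into the budget: x* = 2 + 0.125·(M − 2·p_x − 8·p_y)/p_x, and y* = 8 + 0.875·(…)/p_y.
Discretionary income = 105 − 2·12 − 8·3.98 = 49.16; x* = 2 + 0.125·49.16/12 = 2.5121.

x* = 2.5121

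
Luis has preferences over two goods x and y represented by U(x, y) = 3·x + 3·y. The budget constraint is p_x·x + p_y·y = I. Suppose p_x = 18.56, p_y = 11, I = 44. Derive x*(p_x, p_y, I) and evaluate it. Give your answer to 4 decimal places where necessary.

x* = 0

Perfect substitutes: compare marginal utility per dollar. 3/p_x vs 3/p_y → 0.1616 vs 0.2727.
y gives more utility per dollar, so spend all income on y: y* = I/p_y, x* = 0.
Numerically: x* = 0, y* = 4.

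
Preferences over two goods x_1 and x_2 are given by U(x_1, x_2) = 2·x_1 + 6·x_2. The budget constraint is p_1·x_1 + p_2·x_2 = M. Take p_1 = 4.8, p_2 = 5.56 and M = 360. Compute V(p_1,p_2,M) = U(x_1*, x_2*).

V = 388.4892

Perfect substitutes: compare marginal utility per dollar. 2/p_1 vs 6/p_2 → 0.4167 vs 1.0791.
x_2 gives more utility per dollar, so spend all income on x_2: x_2* = M/p_2, x_1* = 0.
Numerically: x_1* = 0, x_2* = 64.7482.
Utility at the optimum: U(0, 64.7482) = 388.4892.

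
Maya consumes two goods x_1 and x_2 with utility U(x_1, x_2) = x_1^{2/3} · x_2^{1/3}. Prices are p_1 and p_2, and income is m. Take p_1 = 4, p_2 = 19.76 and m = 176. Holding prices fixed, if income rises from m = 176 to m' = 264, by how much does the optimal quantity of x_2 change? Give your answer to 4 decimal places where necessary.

Δx_2* = 1.4845

Tangency: MRS = 2·x_2/x_1 = p_1/p_2.
So 2/3·p_2·x_2 = 1/3·p_1·x_1; combined with the budget, a share 2/3 of income goes to x_1.
Demand: x_1*(p_1,p_2,m) = 2/3·m/p_1 and x_2* = 1/3·m/p_2.
At p_1=4, p_2=19.76, m=176: x_2* = 1/3·176/19.76 = 2.969.
At m' = 264: x_2* = 4.4534. Change: 4.4534 − 2.969 = 1.4845.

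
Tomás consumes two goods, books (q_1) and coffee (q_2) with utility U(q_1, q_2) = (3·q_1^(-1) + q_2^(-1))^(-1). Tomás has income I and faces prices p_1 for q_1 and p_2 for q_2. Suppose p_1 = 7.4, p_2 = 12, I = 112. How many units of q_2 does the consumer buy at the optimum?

Numerically q_2/q_1 = 0.453382, so q_1* = 112/(7.4 + 12·0.453382) = 8.7223 and q_2* = 0.453382·8.7223 = 3.9546.

q_2* = 3.9546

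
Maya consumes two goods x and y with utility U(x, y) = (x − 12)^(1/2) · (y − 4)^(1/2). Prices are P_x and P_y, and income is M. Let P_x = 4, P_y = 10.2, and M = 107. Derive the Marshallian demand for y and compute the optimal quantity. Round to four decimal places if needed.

This is Cobb-Douglas in (x−12, y−4): tangency gives 0.5·P_y·(y−4) = 0.5·P_x·(x−12).
After buying the subsistence bundle (12, 4), a share 0.5 of the remaining income goes to x: x* = 12 + 0.5·(M − 12P_x − 4P_y)/P_x.
Discretionary income = 107 − 12·4 − 4·10.2 = 18.2; y* = 4 + 0.5·18.2/10.2 = 4.8922.

y* = 4.8922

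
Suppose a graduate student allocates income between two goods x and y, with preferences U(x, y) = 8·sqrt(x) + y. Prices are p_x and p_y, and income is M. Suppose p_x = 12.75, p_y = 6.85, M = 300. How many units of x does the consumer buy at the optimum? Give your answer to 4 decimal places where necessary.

Utility is quasi-linear in y; the FOC for x is 4/√x = p_x/p_y.
Thus x* = (4·p_y/p_x)² — independent of M — with the rest of income spent on y.
Plugging in: x* = (4·6.85/12.75)² = 4.6183.

x* = 4.6183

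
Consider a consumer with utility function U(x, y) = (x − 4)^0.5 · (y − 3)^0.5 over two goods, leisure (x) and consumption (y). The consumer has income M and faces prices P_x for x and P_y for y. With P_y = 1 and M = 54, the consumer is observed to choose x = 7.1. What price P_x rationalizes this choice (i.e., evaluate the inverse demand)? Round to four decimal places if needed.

P_x = 5

MRS = (y−3)/(x−4). Tangency with P_x/P_y gives y−3 = (P_x/P_y)·(x−4).
After buying the subsistence bundle (4, 3), a share 0.5 of the remaining income goes to x: x* = 4 + 0.5·(M − 4P_x − 3P_y)/P_x.
Set x* = 7.1 in the demand function and solve for P_x: P_x = 5.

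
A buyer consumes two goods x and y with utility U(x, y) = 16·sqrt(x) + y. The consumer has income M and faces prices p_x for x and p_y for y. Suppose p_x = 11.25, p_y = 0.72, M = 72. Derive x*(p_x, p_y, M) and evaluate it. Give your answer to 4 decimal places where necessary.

MU_x = 8/√x, MU_y = 1. Tangency: 8/√x = p_x/p_y.
Solve: √x = 8·p_y/p_x, so x*(p_x,p_y) = (8·p_y/p_x)², and y* = (M − p_x·x*)/p_y.
Plugging in: x* = (8·0.72/11.25)² = 0.2621.

x* = 0.2621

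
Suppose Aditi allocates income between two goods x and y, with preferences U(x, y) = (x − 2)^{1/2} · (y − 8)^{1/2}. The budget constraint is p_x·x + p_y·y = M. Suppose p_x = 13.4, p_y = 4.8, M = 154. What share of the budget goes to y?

Substituting into the budget: x* = 2 + 0.5·(M − 2·p_x − 8·p_y)/p_x, and y* = 8 + 0.5·(…)/p_y.
Discretionary income = 154 − 2·13.4 − 8·4.8 = 88.8; x* = 2 + 0.5·88.8/13.4 = 5.3134; y* = 8 + 0.5·88.8/4.8 = 17.25.
Expenditure on y: 4.8·17.25 = 82.8; share = 0.5377.

share on y = 0.5377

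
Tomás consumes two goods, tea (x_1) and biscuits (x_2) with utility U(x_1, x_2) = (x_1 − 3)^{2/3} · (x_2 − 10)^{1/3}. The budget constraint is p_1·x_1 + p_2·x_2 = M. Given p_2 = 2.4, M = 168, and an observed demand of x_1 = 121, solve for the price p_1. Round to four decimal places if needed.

Let x_1' = x_1−3, x_2' = x_2−10. MRS = 2·x_2'/x_1' = p_1/p_2.
After buying the subsistence bundle (3, 10), a share 2/3 of the remaining income goes to x_1: x_1* = 3 + 2/3·(M − 3p_1 − 10p_2)/p_1.
Set x_1* = 121 in the demand function and solve for p_1: p_1 = 0.8.

p_1 = 0.8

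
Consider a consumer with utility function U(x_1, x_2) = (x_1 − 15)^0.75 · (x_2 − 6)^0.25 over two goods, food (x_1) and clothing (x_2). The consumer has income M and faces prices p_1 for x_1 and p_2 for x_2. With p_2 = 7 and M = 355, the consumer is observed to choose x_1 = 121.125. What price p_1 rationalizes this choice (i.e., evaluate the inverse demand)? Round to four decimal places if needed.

This is Cobb-Douglas in (x_1−15, x_2−6): tangency gives 0.75·p_2·(x_2−6) = 0.25·p_1·(x_1−15).
After buying the subsistence bundle (15, 6), a share 0.75 of the remaining income goes to x_1: x_1* = 15 + 0.75·(M − 15p_1 − 6p_2)/p_1.
Set x_1* = 121.125 in the demand function and solve for p_1: p_1 = 2.

p_1 = 2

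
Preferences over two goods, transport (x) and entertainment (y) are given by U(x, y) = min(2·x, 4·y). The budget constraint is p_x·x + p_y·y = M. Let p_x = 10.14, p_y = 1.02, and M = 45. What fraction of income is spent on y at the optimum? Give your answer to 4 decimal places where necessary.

Demand: x*(p_x,p_y,M) = 4·M/(4·p_x + 2·p_y), y* = 2·M/(4·p_x + 2·p_y).
Here 4·10.14 + 2·1.02 = 42.6, giving x* = 4.2254 and y* = 2.1127.
Expenditure on y: 1.02·2.1127 = 2.1549; share = 0.0479.

share on y = 0.0479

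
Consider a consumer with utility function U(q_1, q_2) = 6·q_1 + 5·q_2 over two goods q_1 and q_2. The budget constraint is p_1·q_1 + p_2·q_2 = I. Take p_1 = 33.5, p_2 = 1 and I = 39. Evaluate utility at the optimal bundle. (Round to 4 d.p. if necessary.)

V = 195

Numerically: q_1* = 0, q_2* = 39.
Utility at the optimum: U(0, 39) = 195.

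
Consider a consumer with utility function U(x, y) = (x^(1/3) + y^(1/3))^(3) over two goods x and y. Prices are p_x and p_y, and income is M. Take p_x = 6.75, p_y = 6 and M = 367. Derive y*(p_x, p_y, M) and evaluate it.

From the CES first-order condition, (y/x)^(2/3) = p_x/p_y.
Solve for the ratio: y/x = [p_x/p_y]^(1.5).
With the ratio pinned down, the budget gives x* = M/(p_x + p_y·(y/x)) and y* = (y/x)·x*.
Numerically y/x = 1.193243, so x* = 367/(6.75 + 6·1.193243) = 26.3849 and y* = 1.193243·26.3849 = 31.4836.

y* = 31.4836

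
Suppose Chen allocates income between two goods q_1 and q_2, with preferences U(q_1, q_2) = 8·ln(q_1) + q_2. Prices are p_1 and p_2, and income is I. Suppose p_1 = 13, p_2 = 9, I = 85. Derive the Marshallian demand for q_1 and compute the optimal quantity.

At the given prices: q_1* = 8·9/13 = 5.5385.

q_1* = 5.5385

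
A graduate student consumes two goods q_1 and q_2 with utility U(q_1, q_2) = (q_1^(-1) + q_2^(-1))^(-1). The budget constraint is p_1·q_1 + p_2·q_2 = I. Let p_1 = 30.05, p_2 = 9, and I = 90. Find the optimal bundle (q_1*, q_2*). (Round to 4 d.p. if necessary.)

MRS = MU_q_1/MU_q_2 = (q_2/q_1)^(2). Set equal to p_1/p_2.
Solve for the ratio: q_2/q_1 = [p_1/p_2]^(0.5).
With the ratio pinned down, the budget gives q_1* = I/(p_1 + p_2·(q_2/q_1)) and q_2* = (q_2/q_1)·q_1*.
Numerically q_2/q_1 = 1.827263, so q_1* = 90/(30.05 + 9·1.827263) = 1.9357 and q_2* = 1.827263·1.9357 = 3.537.

q_1* = 1.9357, q_2* = 3.537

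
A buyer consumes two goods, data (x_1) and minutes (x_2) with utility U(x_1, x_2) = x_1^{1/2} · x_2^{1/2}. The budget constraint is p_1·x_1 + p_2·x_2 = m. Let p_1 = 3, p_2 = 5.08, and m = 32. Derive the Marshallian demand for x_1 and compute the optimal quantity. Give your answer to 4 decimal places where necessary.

x_1* = 5.3333

The MRS is x_2/x_1. Set MRS = p_1/p_2.
Rearranging, p_2·x_2 = p_1·x_1. Substituting into the budget gives p_1·x_1·(1 + 1) = m.
Demand: x_1*(p_1,p_2,m) = 0.5·m/p_1 and x_2* = 0.5·m/p_2.
At p_1=3, p_2=5.08, m=32: x_1* = 0.5·32/3 = 5.3333.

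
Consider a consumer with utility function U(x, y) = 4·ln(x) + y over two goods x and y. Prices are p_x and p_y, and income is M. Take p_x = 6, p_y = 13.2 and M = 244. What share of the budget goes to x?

Set MRS = p_x/p_y: (4/x)/1 = p_x/p_y.
So x*(p_x,p_y) = 4·p_y/p_x, independent of income; and y* = (M − 4·p_y)/p_y.
At the given prices: x* = 4·13.2/6 = 8.8, and y* = 14.4848.
Expenditure on x: 6·8.8 = 52.8; share = 0.2164.

share on x = 0.2164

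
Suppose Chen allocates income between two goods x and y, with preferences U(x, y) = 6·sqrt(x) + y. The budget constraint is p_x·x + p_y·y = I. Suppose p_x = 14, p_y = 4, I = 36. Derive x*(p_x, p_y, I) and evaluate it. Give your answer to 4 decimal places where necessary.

x* = 0.7347

Plugging in: x* = (3·4/14)² = 0.7347.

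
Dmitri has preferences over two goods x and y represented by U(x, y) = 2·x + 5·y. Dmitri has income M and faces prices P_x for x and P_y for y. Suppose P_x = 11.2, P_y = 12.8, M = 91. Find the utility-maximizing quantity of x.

x* = 0

Linear utility — the consumer picks whichever good has higher MU/price: 2/11.2 = 0.1786 vs 5/12.8 = 0.3906.
y gives more utility per dollar, so spend all income on y: y* = M/P_y, x* = 0.
Numerically: x* = 0, y* = 7.1094.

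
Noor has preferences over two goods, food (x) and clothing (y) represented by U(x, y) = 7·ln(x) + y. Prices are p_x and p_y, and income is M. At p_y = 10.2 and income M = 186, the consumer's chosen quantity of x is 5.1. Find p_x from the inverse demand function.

p_x = 14

Set MRS = p_x/p_y: (7/x)/1 = p_x/p_y.
So x*(p_x,p_y) = 7·p_y/p_x, independent of income; and y* = (M − 7·p_y)/p_y.
Set x* = 5.1 in the demand function and solve for p_x: p_x = 14.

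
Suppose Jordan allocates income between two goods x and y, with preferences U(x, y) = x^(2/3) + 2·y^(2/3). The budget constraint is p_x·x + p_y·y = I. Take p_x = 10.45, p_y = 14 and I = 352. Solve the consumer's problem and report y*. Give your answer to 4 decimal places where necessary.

MRS = MU_x/MU_y = (1/2)·(y/x)^(1/3). Set equal to p_x/p_y.
Solve for the ratio: y/x = [2·p_x/p_y]^(3).
With the ratio pinned down, the budget gives x* = I/(p_x + p_y·(y/x)) and y* = (y/x)·x*.
Numerically y/x = 3.327015, so x* = 352/(10.45 + 14·3.327015) = 6.1724 and y* = 3.327015·6.1724 = 20.5356.

y* = 20.5356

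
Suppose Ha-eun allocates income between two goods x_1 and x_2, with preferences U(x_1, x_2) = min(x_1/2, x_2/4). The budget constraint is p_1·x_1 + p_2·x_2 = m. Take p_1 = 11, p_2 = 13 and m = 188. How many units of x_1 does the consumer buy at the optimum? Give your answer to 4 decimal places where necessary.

Leontief preferences: the optimum is at the kink where x_1/2 = x_2/4, i.e. x_2 = 2·x_1.
Budget: p_1·x_1 + p_2·2·x_1 = m, so (2·p_1 + 4·p_2)·x_1 = 2·m.
Demand: x_1*(p_1,p_2,m) = 2·m/(2·p_1 + 4·p_2), x_2* = 4·m/(2·p_1 + 4·p_2).
Here 2·11 + 4·13 = 74, giving x_1* = 5.0811.

x_1* = 5.0811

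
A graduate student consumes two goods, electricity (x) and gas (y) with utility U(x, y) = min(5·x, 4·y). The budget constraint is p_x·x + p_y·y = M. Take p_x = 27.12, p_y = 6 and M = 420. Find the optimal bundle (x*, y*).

x* = 12.1317, y* = 15.1646

Here 4·27.12 + 5·6 = 138.48, giving x* = 12.1317 and y* = 15.1646.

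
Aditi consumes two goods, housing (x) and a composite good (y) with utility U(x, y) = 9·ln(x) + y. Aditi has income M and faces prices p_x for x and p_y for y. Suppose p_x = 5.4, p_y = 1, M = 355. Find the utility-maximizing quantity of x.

x* = 1.6667

MU_x = 9/x, MU_y = 1. Tangency: 9/x = p_x/p_y.
So x*(p_x,p_y) = 9·p_y/p_x, independent of income; and y* = (M − 9·p_y)/p_y.
At the given prices: x* = 9·1/5.4 = 1.6667.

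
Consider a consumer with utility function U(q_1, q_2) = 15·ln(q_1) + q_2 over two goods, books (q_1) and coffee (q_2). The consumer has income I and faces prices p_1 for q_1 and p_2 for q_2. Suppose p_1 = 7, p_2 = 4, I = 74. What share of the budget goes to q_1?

share on q_1 = 0.8108

Set MRS = p_1/p_2: (15/q_1)/1 = p_1/p_2.
So q_1*(p_1,p_2) = 15·p_2/p_1, independent of income; and q_2* = (I − 15·p_2)/p_2.
At the given prices: q_1* = 15·4/7 = 8.5714, and q_2* = 3.5.
Expenditure on q_1: 7·8.5714 = 60; share = 0.8108.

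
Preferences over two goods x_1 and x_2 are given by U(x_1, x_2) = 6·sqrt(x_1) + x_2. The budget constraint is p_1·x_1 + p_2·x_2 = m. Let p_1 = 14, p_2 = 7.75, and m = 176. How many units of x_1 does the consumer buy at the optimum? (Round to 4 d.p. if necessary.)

MU_x_1 = 3/√x_1, MU_x_2 = 1. Tangency: 3/√x_1 = p_1/p_2.
Thus x_1* = (3·p_2/p_1)² — independent of m — with the rest of income spent on x_2.
Plugging in: x_1* = (3·7.75/14)² = 2.758.

x_1* = 2.758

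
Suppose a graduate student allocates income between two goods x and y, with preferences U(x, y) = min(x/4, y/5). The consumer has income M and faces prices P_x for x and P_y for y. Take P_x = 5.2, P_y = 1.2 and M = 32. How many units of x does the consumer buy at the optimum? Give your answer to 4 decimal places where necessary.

With perfect complements, no substitution: consume in ratio x:y = 4:5.
Budget: P_x·x + P_y·(5/4)·x = M, so (4·P_x + 5·P_y)·x = 4·M.
Demand: x*(P_x,P_y,M) = 4·M/(4·P_x + 5·P_y), y* = 5·M/(4·P_x + 5·P_y).
Here 4·5.2 + 5·1.2 = 26.8, giving x* = 4.7761.

x* = 4.7761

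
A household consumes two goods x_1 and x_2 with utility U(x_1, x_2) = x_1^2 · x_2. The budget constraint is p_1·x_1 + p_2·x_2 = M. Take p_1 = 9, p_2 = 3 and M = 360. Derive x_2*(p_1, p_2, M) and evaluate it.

The MRS is 2·x_2/x_1. Set MRS = p_1/p_2.
Rearranging, p_2·x_2 = (1/2)·p_1·x_1. Substituting into the budget gives p_1·x_1·(1 + (1/2)) = M.
Demand: x_1*(p_1,p_2,M) = 2/3·M/p_1 and x_2* = 1/3·M/p_2.
At p_1=9, p_2=3, M=360: x_2* = 1/3·360/3 = 40.

x_2* = 40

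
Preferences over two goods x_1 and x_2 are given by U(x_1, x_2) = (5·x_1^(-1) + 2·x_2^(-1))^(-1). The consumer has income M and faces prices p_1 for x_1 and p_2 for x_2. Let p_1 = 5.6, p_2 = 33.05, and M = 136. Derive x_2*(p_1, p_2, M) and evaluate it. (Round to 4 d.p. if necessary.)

x_2* = 2.4926

From the CES first-order condition, (5/2)·(x_2/x_1)^(2) = p_1/p_2.
Hence x_2/x_1 = ((2/5)·p_1/p_2)^(1/(2)), i.e. raised to the 0.5 power.
Substitute x_2 = (x_2/x_1)·x_1 into the budget: x_1* = M/(p_1 + p_2·(x_2/x_1)).
Numerically x_2/x_1 = 0.260338, so x_1* = 136/(5.6 + 33.05·0.260338) = 9.5746 and x_2* = 0.260338·9.5746 = 2.4926.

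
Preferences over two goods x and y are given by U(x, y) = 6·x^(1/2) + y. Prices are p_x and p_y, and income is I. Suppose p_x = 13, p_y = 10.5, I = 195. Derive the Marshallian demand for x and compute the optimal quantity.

MU_x = 3/√x, MU_y = 1. Tangency: 3/√x = p_x/p_y.
Thus x* = (3·p_y/p_x)² — independent of I — with the rest of income spent on y.
Plugging in: x* = (3·10.5/13)² = 5.8713.

x* = 5.8713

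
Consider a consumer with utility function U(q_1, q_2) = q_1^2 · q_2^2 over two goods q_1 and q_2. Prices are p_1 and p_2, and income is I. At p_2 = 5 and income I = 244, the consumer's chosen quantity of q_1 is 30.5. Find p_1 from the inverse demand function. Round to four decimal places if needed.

Tangency: MRS = q_2/q_1 = p_1/p_2.
Rearranging, p_2·q_2 = p_1·q_1. Substituting into the budget gives p_1·q_1·(1 + 1) = I.
Demand: q_1*(p_1,p_2,I) = 0.5·I/p_1 and q_2* = 0.5·I/p_2.
Set q_1* = 30.5 in the demand function and solve for p_1: p_1 = 4.

p_1 = 4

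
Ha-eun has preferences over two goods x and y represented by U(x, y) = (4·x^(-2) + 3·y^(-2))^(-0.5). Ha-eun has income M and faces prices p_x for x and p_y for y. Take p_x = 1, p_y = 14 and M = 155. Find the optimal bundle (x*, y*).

MU_x ∝ 4·x^(-3), MU_y ∝ 3·y^(-3), so MRS = (4/3)·(y/x)^(3) = p_x/p_y.
Solve for the ratio: y/x = [(3/4)·p_x/p_y]^(1/3).
Substitute y = (y/x)·x into the budget: x* = M/(p_x + p_y·(y/x)).
Numerically y/x = 0.376974, so x* = 155/(1 + 14·0.376974) = 24.6908 and y* = 0.376974·24.6908 = 9.3078.

x* = 24.6908, y* = 9.3078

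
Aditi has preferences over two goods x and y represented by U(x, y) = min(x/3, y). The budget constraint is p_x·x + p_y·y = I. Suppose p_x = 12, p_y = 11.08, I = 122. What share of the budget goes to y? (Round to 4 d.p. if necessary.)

With perfect complements, no substitution: consume in ratio x:y = 3:1.
Budget: p_x·x + p_y·(1/3)·x = I, so (3·p_x + p_y)·x = 3·I.
Demand: x*(p_x,p_y,I) = 3·I/(3·p_x + p_y), y* = I/(3·p_x + p_y).
Here 3·12 + 11.08 = 47.08, giving x* = 7.774 and y* = 2.5913.
Expenditure on y: 11.08·2.5913 = 28.712; share = 0.2353.

share on y = 0.2353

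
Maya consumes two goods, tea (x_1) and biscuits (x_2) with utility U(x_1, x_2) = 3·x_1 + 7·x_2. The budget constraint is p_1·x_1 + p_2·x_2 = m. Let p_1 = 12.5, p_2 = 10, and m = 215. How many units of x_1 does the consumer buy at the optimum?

x_1* = 0

Linear utility — the consumer picks whichever good has higher MU/price: 3/12.5 = 0.24 vs 7/10 = 0.7.
x_2 gives more utility per dollar, so spend all income on x_2: x_2* = m/p_2, x_1* = 0.
Numerically: x_1* = 0, x_2* = 21.5.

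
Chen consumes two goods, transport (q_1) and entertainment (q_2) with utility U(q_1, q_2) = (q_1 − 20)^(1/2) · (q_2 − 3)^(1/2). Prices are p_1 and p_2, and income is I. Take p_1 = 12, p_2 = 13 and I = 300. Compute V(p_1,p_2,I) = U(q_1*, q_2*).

Let q_1' = q_1−20, q_2' = q_2−3. MRS = q_2'/q_1' = p_1/p_2.
After buying the subsistence bundle (20, 3), a share 0.5 of the remaining income goes to q_1: q_1* = 20 + 0.5·(I − 20p_1 − 3p_2)/p_1.
Discretionary income = 300 − 20·12 − 3·13 = 21; q_1* = 20 + 0.5·21/12 = 20.875; q_2* = 3 + 0.5·21/13 = 3.8077.
Utility at the optimum: U(20.875, 3.8077) = 0.8407.

V = 0.8407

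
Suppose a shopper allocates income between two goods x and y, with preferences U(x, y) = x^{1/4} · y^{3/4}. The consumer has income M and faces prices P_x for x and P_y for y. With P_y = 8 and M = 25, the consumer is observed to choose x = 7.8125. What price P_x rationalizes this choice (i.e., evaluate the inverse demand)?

P_x = 0.8

The MRS is (1/3)·y/x. Set MRS = P_x/P_y.
Rearranging, P_y·y = 3·P_x·x. Substituting into the budget gives P_x·x·(1 + 3) = M.
Demand: x*(P_x,P_y,M) = 0.25·M/P_x and y* = 0.75·M/P_y.
Set x* = 7.8125 in the demand function and solve for P_x: P_x = 0.8.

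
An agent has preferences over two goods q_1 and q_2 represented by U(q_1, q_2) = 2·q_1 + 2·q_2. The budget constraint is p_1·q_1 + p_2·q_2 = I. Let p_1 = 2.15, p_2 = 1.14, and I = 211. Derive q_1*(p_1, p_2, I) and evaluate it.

Perfect substitutes: compare marginal utility per dollar. 2/p_1 vs 2/p_2 → 0.9302 vs 1.7544.
q_2 gives more utility per dollar, so spend all income on q_2: q_2* = I/p_2, q_1* = 0.
Numerically: q_1* = 0, q_2* = 185.0877.

q_1* = 0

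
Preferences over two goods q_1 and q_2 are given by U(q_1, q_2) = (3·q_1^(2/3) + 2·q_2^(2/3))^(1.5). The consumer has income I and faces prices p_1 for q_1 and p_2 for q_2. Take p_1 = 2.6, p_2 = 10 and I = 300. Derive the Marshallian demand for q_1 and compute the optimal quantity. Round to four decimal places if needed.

From the CES first-order condition, (3/2)·(q_2/q_1)^(1/3) = p_1/p_2.
Hence q_2/q_1 = ((2/3)·p_1/p_2)^(1/(1/3)), i.e. raised to the 3 power.
Substitute q_2 = (q_2/q_1)·q_1 into the budget: q_1* = I/(p_1 + p_2·(q_2/q_1)).
Numerically q_2/q_1 = 0.005208, so q_1* = 300/(2.6 + 10·0.005208) = 113.1189.

q_1* = 113.1189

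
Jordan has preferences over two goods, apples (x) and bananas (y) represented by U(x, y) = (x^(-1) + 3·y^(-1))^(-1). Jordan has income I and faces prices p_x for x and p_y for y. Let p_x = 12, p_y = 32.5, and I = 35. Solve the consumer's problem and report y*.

y* = 0.7972

From the CES first-order condition, (1/3)·(y/x)^(2) = p_x/p_y.
Hence y/x = (3·p_x/p_y)^(1/(2)), i.e. raised to the 0.5 power.
With the ratio pinned down, the budget gives x* = I/(p_x + p_y·(y/x)) and y* = (y/x)·x*.
Numerically y/x = 1.05247, so x* = 35/(12 + 32.5·1.05247) = 0.7575 and y* = 1.05247·0.7575 = 0.7972.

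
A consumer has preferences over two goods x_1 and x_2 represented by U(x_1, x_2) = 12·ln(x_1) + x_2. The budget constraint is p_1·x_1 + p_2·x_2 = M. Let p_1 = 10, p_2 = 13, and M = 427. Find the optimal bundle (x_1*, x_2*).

MU_x_1 = 12/x_1, MU_x_2 = 1. Tangency: 12/x_1 = p_1/p_2.
So x_1*(p_1,p_2) = 12·p_2/p_1, independent of income; and x_2* = (M − 12·p_2)/p_2.
At the given prices: x_1* = 12·13/10 = 15.6, and x_2* = 20.8462.

x_1* = 15.6, x_2* = 20.8462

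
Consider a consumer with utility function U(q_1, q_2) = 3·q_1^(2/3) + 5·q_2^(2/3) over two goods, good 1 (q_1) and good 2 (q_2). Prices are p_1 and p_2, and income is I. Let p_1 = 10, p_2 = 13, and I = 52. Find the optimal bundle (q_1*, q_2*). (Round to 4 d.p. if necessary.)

q_1* = 1.3906, q_2* = 2.9303

MRS = MU_q_1/MU_q_2 = (3/5)·(q_2/q_1)^(1/3). Set equal to p_1/p_2.
Hence q_2/q_1 = ((5/3)·p_1/p_2)^(1/(1/3)), i.e. raised to the 3 power.
With the ratio pinned down, the budget gives q_1* = I/(p_1 + p_2·(q_2/q_1)) and q_2* = (q_2/q_1)·q_1*.
Numerically q_2/q_1 = 2.107251, so q_1* = 52/(10 + 13·2.107251) = 1.3906 and q_2* = 2.107251·1.3906 = 2.9303.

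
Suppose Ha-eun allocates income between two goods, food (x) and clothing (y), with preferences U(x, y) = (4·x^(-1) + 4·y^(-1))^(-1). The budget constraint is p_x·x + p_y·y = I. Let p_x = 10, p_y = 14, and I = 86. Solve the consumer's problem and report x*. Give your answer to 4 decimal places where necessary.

x* = 3.9391

From the CES first-order condition, (y/x)^(2) = p_x/p_y.
Solve for the ratio: y/x = [p_x/p_y]^(0.5).
Substitute y = (y/x)·x into the budget: x* = I/(p_x + p_y·(y/x)).
Numerically y/x = 0.845154, so x* = 86/(10 + 14·0.845154) = 3.9391.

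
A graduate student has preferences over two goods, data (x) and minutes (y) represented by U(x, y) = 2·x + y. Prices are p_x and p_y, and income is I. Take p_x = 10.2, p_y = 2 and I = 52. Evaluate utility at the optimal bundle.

Numerically: x* = 0, y* = 26.
Utility at the optimum: U(0, 26) = 26.

V = 26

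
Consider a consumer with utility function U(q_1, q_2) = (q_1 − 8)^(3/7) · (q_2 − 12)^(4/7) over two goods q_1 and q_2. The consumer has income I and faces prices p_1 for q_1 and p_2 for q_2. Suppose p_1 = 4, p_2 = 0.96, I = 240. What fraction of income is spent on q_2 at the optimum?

share on q_2 = 0.5158

MRS = (3/4)·(q_2−12)/(q_1−8). Tangency with p_1/p_2 gives q_2−12 = (4/3)·(p_1/p_2)·(q_1−8).
After buying the subsistence bundle (8, 12), a share 3/7 of the remaining income goes to q_1: q_1* = 8 + 3/7·(I − 8p_1 − 12p_2)/p_1.
Discretionary income = 240 − 8·4 − 12·0.96 = 196.48; q_1* = 8 + 3/7·196.48/4 = 29.0514; q_2* = 12 + 4/7·196.48/0.96 = 128.9524.
Expenditure on q_2: 0.96·128.9524 = 123.7943; share = 0.5158.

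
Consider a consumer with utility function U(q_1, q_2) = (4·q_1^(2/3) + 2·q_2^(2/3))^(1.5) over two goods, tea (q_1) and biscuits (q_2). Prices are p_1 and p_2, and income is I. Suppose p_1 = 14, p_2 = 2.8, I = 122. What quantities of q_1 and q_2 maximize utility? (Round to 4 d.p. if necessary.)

q_1* = 2.1126, q_2* = 33.0087

MU_q_1 ∝ 4·q_1^(-1/3), MU_q_2 ∝ 2·q_2^(-1/3), so MRS = 2·(q_2/q_1)^(1/3) = p_1/p_2.
Hence q_2/q_1 = ((1/2)·p_1/p_2)^(1/(1/3)), i.e. raised to the 3 power.
Substitute q_2 = (q_2/q_1)·q_1 into the budget: q_1* = I/(p_1 + p_2·(q_2/q_1)).
Numerically q_2/q_1 = 15.625, so q_1* = 122/(14 + 2.8·15.625) = 2.1126 and q_2* = 15.625·2.1126 = 33.0087.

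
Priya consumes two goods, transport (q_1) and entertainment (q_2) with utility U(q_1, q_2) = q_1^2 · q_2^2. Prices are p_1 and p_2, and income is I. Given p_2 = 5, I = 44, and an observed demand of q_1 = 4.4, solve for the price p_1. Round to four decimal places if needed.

p_1 = 5

MU_q_1/MU_q_2 = (2·q_2)/(2·q_1); tangency sets this equal to p_1/p_2.
So 2·p_2·q_2 = 2·p_1·q_1; combined with the budget, a share 0.5 of income goes to q_1.
Demand: q_1*(p_1,p_2,I) = 0.5·I/p_1 and q_2* = 0.5·I/p_2.
Set q_1* = 4.4 in the demand function and solve for p_1: p_1 = 5.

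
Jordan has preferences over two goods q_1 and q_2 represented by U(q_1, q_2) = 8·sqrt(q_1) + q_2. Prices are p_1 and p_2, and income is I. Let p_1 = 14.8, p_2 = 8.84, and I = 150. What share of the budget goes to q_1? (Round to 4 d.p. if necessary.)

share on q_1 = 0.5632

Utility is quasi-linear in q_2; the FOC for q_1 is 4/√q_1 = p_1/p_2.
Thus q_1* = (4·p_2/p_1)² — independent of I — with the rest of income spent on q_2.
Plugging in: q_1* = (4·8.84/14.8)² = 5.7082, q_2* = 7.4116.
Expenditure on q_1: 14.8·5.7082 = 84.4817; share = 0.5632.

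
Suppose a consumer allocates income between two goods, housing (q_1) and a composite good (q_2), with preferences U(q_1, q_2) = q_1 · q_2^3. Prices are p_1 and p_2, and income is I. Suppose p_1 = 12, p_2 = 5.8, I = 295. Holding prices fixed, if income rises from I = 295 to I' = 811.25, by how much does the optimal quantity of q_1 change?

Δq_1* = 10.7552

MU_q_1/MU_q_2 = (q_2)/(3·q_1); tangency sets this equal to p_1/p_2.
Rearranging, p_2·q_2 = 3·p_1·q_1. Substituting into the budget gives p_1·q_1·(1 + 3) = I.
Demand: q_1*(p_1,p_2,I) = 0.25·I/p_1 and q_2* = 0.75·I/p_2.
At p_1=12, p_2=5.8, I=295: q_1* = 0.25·295/12 = 6.1458.
At I' = 811.25: q_1* = 16.901. Change: 16.901 − 6.1458 = 10.7552.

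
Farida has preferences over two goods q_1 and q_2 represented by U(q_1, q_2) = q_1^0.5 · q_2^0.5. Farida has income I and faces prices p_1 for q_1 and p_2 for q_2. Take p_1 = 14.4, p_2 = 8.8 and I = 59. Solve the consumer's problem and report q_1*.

q_1* = 2.0486

Tangency: MRS = q_2/q_1 = p_1/p_2.
So 0.5·p_2·q_2 = 0.5·p_1·q_1; combined with the budget, a share 0.5 of income goes to q_1.
Demand: q_1*(p_1,p_2,I) = 0.5·I/p_1 and q_2* = 0.5·I/p_2.
At p_1=14.4, p_2=8.8, I=59: q_1* = 0.5·59/14.4 = 2.0486.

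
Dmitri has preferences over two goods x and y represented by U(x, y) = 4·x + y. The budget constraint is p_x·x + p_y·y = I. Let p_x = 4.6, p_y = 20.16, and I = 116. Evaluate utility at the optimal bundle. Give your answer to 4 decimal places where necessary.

V = 100.8696

Perfect substitutes: compare marginal utility per dollar. 4/p_x vs 1/p_y → 0.8696 vs 0.0496.
x gives more utility per dollar, so spend all income on x: x* = I/p_x, y* = 0.
Numerically: x* = 25.2174, y* = 0.
Utility at the optimum: U(25.2174, 0) = 100.8696.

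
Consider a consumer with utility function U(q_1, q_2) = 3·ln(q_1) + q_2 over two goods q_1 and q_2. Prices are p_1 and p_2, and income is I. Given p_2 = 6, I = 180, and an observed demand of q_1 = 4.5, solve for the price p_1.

p_1 = 4

Set MRS = p_1/p_2: (3/q_1)/1 = p_1/p_2.
So q_1*(p_1,p_2) = 3·p_2/p_1, independent of income; and q_2* = (I − 3·p_2)/p_2.
Set q_1* = 4.5 in the demand function and solve for p_1: p_1 = 4.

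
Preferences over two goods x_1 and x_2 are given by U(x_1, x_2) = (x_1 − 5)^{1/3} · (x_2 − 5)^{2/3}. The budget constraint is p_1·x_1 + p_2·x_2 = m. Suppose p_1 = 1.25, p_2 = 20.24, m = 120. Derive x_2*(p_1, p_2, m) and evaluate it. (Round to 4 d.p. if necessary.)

x_2* = 5.4134

Let x_1' = x_1−5, x_2' = x_2−5. MRS = (1/2)·x_2'/x_1' = p_1/p_2.
Substituting into the budget: x_1* = 5 + 1/3·(m − 5·p_1 − 5·p_2)/p_1, and x_2* = 5 + 2/3·(…)/p_2.
Discretionary income = 120 − 5·1.25 − 5·20.24 = 12.55; x_2* = 5 + 2/3·12.55/20.24 = 5.4134.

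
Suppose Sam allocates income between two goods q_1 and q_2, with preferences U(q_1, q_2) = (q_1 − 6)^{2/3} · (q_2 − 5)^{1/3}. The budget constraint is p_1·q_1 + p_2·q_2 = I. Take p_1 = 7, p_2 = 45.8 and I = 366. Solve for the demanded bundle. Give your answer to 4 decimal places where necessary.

q_1* = 15.0476, q_2* = 5.6914

Substituting into the budget: q_1* = 6 + 2/3·(I − 6·p_1 − 5·p_2)/p_1, and q_2* = 5 + 1/3·(…)/p_2.
Discretionary income = 366 − 6·7 − 5·45.8 = 95; q_1* = 6 + 2/3·95/7 = 15.0476; q_2* = 5 + 1/3·95/45.8 = 5.6914.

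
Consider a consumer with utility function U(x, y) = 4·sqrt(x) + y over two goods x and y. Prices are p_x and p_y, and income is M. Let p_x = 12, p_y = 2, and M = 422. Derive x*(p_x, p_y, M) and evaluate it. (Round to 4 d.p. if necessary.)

Solve: √x = 2·p_y/p_x, so x*(p_x,p_y) = (2·p_y/p_x)², and y* = (M − p_x·x*)/p_y.
Plugging in: x* = (2·2/12)² = 0.1111.

x* = 0.1111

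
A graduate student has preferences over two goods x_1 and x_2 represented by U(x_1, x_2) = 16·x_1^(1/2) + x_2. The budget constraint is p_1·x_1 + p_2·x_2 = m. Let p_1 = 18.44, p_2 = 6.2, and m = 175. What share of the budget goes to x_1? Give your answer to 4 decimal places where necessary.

share on x_1 = 0.7624

Utility is quasi-linear in x_2; the FOC for x_1 is 8/√x_1 = p_1/p_2.
Thus x_1* = (8·p_2/p_1)² — independent of m — with the rest of income spent on x_2.
Plugging in: x_1* = (8·6.2/18.44)² = 7.235, x_2* = 6.7074.
Expenditure on x_1: 18.44·7.235 = 133.4143; share = 0.7624.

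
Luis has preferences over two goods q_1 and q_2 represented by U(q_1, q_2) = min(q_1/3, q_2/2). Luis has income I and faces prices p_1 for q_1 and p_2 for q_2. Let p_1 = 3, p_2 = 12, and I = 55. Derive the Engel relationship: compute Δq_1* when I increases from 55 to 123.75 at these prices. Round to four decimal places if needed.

Δq_1* = 6.25

With perfect complements, no substitution: consume in ratio q_1:q_2 = 3:2.
Budget: p_1·q_1 + p_2·(2/3)·q_1 = I, so (3·p_1 + 2·p_2)·q_1 = 3·I.
Demand: q_1*(p_1,p_2,I) = 3·I/(3·p_1 + 2·p_2), q_2* = 2·I/(3·p_1 + 2·p_2).
Here 3·3 + 2·12 = 33, giving q_1* = 5.
At I' = 123.75: q_1* = 11.25. Change: 11.25 − 5 = 6.25.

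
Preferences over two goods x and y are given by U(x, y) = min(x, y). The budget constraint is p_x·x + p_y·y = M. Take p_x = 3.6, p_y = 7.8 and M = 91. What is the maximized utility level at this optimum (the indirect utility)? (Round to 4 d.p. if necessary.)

V = 7.9825

With perfect complements, no substitution: consume in ratio x:y = 1:1.
Budget: p_x·x + p_y·x = M, so (p_x + p_y)·x = M.
Demand: x*(p_x,p_y,M) = M/(p_x + p_y), y* = M/(p_x + p_y).
Here 3.6 + 7.8 = 11.4, giving x* = 7.9825 and y* = 7.9825.
Utility at the optimum: U(7.9825, 7.9825) = 7.9825.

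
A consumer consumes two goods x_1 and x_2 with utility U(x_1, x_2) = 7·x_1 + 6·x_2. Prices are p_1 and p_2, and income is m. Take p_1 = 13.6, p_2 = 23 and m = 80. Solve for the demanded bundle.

x_1* = 5.8824, x_2* = 0

Linear utility — the consumer picks whichever good has higher MU/price: 7/13.6 = 0.5147 vs 6/23 = 0.2609.
x_1 gives more utility per dollar, so spend all income on x_1: x_1* = m/p_1, x_2* = 0.
Numerically: x_1* = 5.8824, x_2* = 0.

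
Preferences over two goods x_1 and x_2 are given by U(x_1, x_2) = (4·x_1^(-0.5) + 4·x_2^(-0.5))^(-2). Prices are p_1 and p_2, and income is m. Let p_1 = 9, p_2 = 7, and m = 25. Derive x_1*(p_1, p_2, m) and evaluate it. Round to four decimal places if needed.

From the CES first-order condition, (x_2/x_1)^(1.5) = p_1/p_2.
Solve for the ratio: x_2/x_1 = [p_1/p_2]^(2/3).
With the ratio pinned down, the budget gives x_1* = m/(p_1 + p_2·(x_2/x_1)) and x_2* = (x_2/x_1)·x_1*.
Numerically x_2/x_1 = 1.182396, so x_1* = 25/(9 + 7·1.182396) = 1.447.

x_1* = 1.447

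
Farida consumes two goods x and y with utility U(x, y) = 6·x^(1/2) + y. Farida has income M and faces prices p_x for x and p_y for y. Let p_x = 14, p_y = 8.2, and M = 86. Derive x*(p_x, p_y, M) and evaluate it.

x* = 3.0876

MU_x = 3/√x, MU_y = 1. Tangency: 3/√x = p_x/p_y.
Solve: √x = 3·p_y/p_x, so x*(p_x,p_y) = (3·p_y/p_x)², and y* = (M − p_x·x*)/p_y.
Plugging in: x* = (3·8.2/14)² = 3.0876.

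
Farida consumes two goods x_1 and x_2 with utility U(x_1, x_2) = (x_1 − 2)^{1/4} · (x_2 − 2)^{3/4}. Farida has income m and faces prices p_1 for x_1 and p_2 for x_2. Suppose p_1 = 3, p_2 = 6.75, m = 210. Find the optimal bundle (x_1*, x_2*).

After buying the subsistence bundle (2, 2), a share 0.25 of the remaining income goes to x_1: x_1* = 2 + 0.25·(m − 2p_1 − 2p_2)/p_1.
Discretionary income = 210 − 2·3 − 2·6.75 = 190.5; x_1* = 2 + 0.25·190.5/3 = 17.875; x_2* = 2 + 0.75·190.5/6.75 = 23.1667.

x_1* = 17.875, x_2* = 23.1667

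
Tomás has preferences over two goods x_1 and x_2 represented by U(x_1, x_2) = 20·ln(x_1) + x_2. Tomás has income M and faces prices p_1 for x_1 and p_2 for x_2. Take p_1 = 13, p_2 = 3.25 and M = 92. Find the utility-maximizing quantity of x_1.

Set MRS = p_1/p_2: (20/x_1)/1 = p_1/p_2.
So x_1*(p_1,p_2) = 20·p_2/p_1, independent of income; and x_2* = (M − 20·p_2)/p_2.
At the given prices: x_1* = 20·3.25/13 = 5.

x_1* = 5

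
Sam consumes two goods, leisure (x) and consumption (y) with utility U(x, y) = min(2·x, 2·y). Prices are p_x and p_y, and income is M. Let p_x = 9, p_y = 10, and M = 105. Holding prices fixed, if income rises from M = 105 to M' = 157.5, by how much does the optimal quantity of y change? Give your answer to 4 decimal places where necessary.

Leontief preferences: the optimum is at the kink where x/2 = y/2, i.e. y = x.
Budget: p_x·x + p_y·x = M, so (2·p_x + 2·p_y)·x = 2·M.
Demand: x*(p_x,p_y,M) = 2·M/(2·p_x + 2·p_y), y* = 2·M/(2·p_x + 2·p_y).
Here 2·9 + 2·10 = 38, giving y* = 5.5263.
At M' = 157.5: y* = 8.2895. Change: 8.2895 − 5.5263 = 2.7632.

Δy* = 2.7632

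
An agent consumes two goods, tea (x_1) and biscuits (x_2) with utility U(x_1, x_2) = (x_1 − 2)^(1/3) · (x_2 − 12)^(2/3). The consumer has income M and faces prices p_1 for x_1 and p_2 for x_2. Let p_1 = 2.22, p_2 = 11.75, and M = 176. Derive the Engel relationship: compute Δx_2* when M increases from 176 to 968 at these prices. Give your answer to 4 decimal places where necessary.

Δx_2* = 44.9362

MRS = (1/2)·(x_2−12)/(x_1−2). Tangency with p_1/p_2 gives x_2−12 = 2·(p_1/p_2)·(x_1−2).
After buying the subsistence bundle (2, 12), a share 1/3 of the remaining income goes to x_1: x_1* = 2 + 1/3·(M − 2p_1 − 12p_2)/p_1.
Discretionary income = 176 − 2·2.22 − 12·11.75 = 30.56; x_2* = 12 + 2/3·30.56/11.75 = 13.7339.
At M' = 968: x_2* = 58.6701. Change: 58.6701 − 13.7339 = 44.9362.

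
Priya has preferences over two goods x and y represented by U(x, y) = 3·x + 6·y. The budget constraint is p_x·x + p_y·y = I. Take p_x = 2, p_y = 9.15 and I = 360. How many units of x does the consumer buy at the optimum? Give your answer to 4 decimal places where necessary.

x* = 180

Perfect substitutes: compare marginal utility per dollar. 3/p_x vs 6/p_y → 1.5 vs 0.6557.
x gives more utility per dollar, so spend all income on x: x* = I/p_x, y* = 0.
Numerically: x* = 180, y* = 0.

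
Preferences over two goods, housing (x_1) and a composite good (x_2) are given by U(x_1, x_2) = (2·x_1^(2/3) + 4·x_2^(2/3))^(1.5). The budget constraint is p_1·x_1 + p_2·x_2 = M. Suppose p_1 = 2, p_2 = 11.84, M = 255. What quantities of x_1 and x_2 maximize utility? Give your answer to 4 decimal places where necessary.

From the CES first-order condition, (1/2)·(x_2/x_1)^(1/3) = p_1/p_2.
Solve for the ratio: x_2/x_1 = [2·p_1/p_2]^(3).
With the ratio pinned down, the budget gives x_1* = M/(p_1 + p_2·(x_2/x_1)) and x_2* = (x_2/x_1)·x_1*.
Numerically x_2/x_1 = 0.038559, so x_1* = 255/(2 + 11.84·0.038559) = 103.8046 and x_2* = 0.038559·103.8046 = 4.0026.

x_1* = 103.8046, x_2* = 4.0026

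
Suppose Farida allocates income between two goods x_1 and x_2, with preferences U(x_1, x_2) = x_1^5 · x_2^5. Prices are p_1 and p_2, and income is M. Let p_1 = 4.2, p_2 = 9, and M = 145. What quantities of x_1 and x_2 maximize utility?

x_1* = 17.2619, x_2* = 8.0556

The MRS is x_2/x_1. Set MRS = p_1/p_2.
Rearranging, p_2·x_2 = p_1·x_1. Substituting into the budget gives p_1·x_1·(1 + 1) = M.
Demand: x_1*(p_1,p_2,M) = 0.5·M/p_1 and x_2* = 0.5·M/p_2.
At p_1=4.2, p_2=9, M=145: x_1* = 0.5·145/4.2 = 17.2619, x_2* = 8.0556.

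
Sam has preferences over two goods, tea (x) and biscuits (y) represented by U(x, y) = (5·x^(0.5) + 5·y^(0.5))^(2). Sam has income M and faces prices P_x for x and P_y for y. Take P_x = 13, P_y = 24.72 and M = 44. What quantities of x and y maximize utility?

x* = 2.2181, y* = 0.6134

From the CES first-order condition, (y/x)^(0.5) = P_x/P_y.
Solve for the ratio: y/x = [P_x/P_y]^(2).
With the ratio pinned down, the budget gives x* = M/(P_x + P_y·(y/x)) and y* = (y/x)·x*.
Numerically y/x = 0.27656, so x* = 44/(13 + 24.72·0.27656) = 2.2181 and y* = 0.27656·2.2181 = 0.6134.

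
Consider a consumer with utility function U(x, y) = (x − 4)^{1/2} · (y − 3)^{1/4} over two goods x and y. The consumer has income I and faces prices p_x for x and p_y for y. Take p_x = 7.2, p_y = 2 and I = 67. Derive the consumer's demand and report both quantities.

x* = 6.9815, y* = 8.3667

After buying the subsistence bundle (4, 3), a share 2/3 of the remaining income goes to x: x* = 4 + 2/3·(I − 4p_x − 3p_y)/p_x.
Discretionary income = 67 − 4·7.2 − 3·2 = 32.2; x* = 4 + 2/3·32.2/7.2 = 6.9815; y* = 3 + 1/3·32.2/2 = 8.3667.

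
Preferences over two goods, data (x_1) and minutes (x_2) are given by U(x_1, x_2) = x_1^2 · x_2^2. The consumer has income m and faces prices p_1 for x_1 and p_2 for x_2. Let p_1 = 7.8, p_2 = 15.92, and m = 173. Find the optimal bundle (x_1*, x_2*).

The MRS is x_2/x_1. Set MRS = p_1/p_2.
Rearranging, p_2·x_2 = p_1·x_1. Substituting into the budget gives p_1·x_1·(1 + 1) = m.
Demand: x_1*(p_1,p_2,m) = 0.5·m/p_1 and x_2* = 0.5·m/p_2.
At p_1=7.8, p_2=15.92, m=173: x_1* = 0.5·173/7.8 = 11.0897, x_2* = 5.4334.

x_1* = 11.0897, x_2* = 5.4334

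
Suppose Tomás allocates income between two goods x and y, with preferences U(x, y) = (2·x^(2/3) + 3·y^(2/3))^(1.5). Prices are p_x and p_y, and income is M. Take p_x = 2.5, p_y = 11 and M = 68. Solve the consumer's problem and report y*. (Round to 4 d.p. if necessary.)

MRS = MU_x/MU_y = (2/3)·(y/x)^(1/3). Set equal to p_x/p_y.
Solve for the ratio: y/x = [(3/2)·p_x/p_y]^(3).
With the ratio pinned down, the budget gives x* = M/(p_x + p_y·(y/x)) and y* = (y/x)·x*.
Numerically y/x = 0.03962, so x* = 68/(2.5 + 11·0.03962) = 23.1622 and y* = 0.03962·23.1622 = 0.9177.

y* = 0.9177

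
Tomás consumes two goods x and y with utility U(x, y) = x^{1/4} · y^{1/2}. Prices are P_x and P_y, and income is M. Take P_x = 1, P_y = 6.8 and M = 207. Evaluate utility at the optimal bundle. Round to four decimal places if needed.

The MRS is (1/2)·y/x. Set MRS = P_x/P_y.
So 0.25·P_y·y = 0.5·P_x·x; combined with the budget, a share 1/3 of income goes to x.
Demand: x*(P_x,P_y,M) = 1/3·M/P_x and y* = 2/3·M/P_y.
At P_x=1, P_y=6.8, M=207: x* = 1/3·207/1 = 69, y* = 20.2941.
Utility at the optimum: U(69, 20.2941) = 12.9837.

V = 12.9837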